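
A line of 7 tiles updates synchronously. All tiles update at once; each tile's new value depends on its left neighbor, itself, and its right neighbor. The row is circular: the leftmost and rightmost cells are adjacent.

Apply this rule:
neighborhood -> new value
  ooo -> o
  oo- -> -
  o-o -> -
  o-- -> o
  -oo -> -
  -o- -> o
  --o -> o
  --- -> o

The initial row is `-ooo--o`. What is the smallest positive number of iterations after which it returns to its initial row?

--o-ooo
ooo--o-
-o-ooo-
oo--o-o
o-ooo--
o--o-oo
-ooo--o

7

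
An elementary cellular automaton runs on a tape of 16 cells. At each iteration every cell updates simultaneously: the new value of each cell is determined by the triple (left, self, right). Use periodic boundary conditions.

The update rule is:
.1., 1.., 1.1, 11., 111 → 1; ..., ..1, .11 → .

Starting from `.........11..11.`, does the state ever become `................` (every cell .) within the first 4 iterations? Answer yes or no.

iteration 1: ..........11..11
iteration 2: 1..........11..1
iteration 3: 11..........11..
iteration 4: .11..........11.
iteration 4 is .11..........11., still not uniform .

no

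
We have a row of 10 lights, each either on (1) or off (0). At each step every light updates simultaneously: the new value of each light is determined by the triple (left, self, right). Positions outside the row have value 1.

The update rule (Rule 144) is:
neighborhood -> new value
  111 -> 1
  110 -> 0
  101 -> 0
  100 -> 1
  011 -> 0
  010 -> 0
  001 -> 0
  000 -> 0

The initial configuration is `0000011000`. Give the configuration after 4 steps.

1000000100
0100000010
0010000000
1001000000

1001000000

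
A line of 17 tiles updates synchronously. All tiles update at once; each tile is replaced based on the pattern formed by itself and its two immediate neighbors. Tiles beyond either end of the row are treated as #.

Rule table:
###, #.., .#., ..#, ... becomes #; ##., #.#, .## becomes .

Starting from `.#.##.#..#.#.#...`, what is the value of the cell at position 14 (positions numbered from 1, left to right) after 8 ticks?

#

tick 1: .#....####.#.####
tick 2: .#####.##..#..###
tick 3: ..###....#####.##
tick 4: ##.#.####.###...#
tick 5: #..#..##...#.###.
tick 6: .#####..####..#..
tick 7: ..###.##.##.#####
tick 8: ##.#.........####
position 14 holds #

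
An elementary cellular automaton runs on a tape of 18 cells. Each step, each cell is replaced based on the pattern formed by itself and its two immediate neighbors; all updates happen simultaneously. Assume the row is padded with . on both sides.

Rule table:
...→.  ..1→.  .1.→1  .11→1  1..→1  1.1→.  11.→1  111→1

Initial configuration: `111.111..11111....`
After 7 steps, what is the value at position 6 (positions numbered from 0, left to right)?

111.1111.111111...
111.1111.1111111..
111.1111.11111111.
111.1111.111111111
111.1111.111111111  (fixed point — unchanged through step 7)
position 6 holds 1

1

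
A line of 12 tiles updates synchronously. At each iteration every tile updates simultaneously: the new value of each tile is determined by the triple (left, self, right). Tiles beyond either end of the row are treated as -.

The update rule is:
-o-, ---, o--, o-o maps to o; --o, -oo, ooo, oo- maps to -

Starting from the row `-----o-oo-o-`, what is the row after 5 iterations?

iteration 1: oooo-oo--ooo
iteration 2: ----o--o----
iteration 3: ooo-oo-ooooo
iteration 4: ---o--o-----
iteration 5: oo-oo-oooooo

oo-oo-oooooo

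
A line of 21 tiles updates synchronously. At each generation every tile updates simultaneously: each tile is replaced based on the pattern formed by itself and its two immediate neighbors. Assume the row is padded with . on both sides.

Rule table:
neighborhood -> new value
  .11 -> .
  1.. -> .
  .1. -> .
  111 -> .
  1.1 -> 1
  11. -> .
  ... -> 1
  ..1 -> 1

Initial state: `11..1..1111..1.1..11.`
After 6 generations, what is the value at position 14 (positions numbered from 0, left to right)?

...1..1.....1.1..1...
111..1..1111.1..1..11
....1..1....1..1..1..
1111..1..111..1..1..1
.....1..1....1..1..1.
11111..1..111..1..1..
position 14 holds .

.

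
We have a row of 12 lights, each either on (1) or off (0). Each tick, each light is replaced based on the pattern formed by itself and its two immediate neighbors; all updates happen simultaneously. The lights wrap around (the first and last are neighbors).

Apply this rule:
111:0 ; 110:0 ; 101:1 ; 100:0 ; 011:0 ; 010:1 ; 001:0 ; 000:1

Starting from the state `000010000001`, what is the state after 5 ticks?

000000011000

tick 1: 011010111101
tick 2: 100111000011
tick 3: 000000011000
tick 4: 111111000011
tick 5: 000000011000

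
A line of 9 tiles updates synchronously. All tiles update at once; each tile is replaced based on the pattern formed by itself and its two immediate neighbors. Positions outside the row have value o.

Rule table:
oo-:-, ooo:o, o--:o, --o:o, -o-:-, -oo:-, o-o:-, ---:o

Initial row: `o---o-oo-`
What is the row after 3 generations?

-ooo-----
--o-ooooo
oo---oooo

oo---oooo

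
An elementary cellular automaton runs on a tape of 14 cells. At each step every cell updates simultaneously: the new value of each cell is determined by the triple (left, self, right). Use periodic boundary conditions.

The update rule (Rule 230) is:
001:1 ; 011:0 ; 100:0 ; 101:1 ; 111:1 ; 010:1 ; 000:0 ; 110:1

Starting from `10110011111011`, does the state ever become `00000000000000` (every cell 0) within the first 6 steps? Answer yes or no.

no

11010101111101
11111110111110
01111111011111
10111111101111
11011111110111
11101111111011
step 6 is 11101111111011, still not uniform 0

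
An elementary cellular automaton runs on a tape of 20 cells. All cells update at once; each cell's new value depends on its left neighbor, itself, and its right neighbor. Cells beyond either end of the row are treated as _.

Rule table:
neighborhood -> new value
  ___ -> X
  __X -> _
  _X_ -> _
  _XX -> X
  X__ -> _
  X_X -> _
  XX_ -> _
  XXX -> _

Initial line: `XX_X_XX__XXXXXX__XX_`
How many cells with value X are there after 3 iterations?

iteration 1: X____X___X_______X__
iteration 2: __XX___X___XXXXX___X
iteration 3: X_X__X___X_X_____X__
count of X: 6

6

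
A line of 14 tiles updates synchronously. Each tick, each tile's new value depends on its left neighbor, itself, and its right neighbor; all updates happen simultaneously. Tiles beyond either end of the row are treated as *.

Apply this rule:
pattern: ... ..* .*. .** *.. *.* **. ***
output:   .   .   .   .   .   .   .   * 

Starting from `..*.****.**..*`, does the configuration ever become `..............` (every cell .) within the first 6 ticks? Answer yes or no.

tick 1: .....**.......
tick 2: ..............
all cells are . at tick 2

yes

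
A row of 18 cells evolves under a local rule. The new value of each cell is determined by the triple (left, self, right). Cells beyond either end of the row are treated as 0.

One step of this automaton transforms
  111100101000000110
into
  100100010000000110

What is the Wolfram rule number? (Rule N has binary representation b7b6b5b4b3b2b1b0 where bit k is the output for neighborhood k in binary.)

position 1: 111 → 0  (bit 7 = 0)
position 3: 110 → 1  (bit 6 = 1)
position 7: 101 → 1  (bit 5 = 1)
position 4: 100 → 0  (bit 4 = 0)
position 0: 011 → 1  (bit 3 = 1)
position 6: 010 → 0  (bit 2 = 0)
position 5: 001 → 0  (bit 1 = 0)
position 10: 000 → 0  (bit 0 = 0)
bits b7..b0 = 01101000 = 104

104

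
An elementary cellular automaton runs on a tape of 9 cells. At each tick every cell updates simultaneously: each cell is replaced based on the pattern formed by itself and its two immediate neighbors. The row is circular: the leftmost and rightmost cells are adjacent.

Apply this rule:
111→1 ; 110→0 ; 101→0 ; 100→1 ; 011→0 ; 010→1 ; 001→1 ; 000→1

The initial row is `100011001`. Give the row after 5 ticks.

011100110
101011001
001000110
111111001
111110110

111110110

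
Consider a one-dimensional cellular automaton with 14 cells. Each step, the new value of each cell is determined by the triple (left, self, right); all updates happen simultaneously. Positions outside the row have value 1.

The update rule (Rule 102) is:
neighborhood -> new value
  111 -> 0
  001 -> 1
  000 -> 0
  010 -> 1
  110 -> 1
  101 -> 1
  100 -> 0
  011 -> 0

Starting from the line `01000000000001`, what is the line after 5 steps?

11000000000010
01000000000111
11000000001000
01000000011001
11000000101010

11000000101010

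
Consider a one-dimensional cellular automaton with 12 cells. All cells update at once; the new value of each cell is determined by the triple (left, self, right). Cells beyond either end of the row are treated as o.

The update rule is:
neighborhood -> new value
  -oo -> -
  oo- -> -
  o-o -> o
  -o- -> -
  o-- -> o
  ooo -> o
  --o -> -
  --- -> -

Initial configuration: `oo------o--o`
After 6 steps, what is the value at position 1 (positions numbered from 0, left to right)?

o

o-o------o--
-o-o------o-
o-o-o------o
-o-o-o------
o-o-o-o-----
-o-o-o-o----
position 1 holds o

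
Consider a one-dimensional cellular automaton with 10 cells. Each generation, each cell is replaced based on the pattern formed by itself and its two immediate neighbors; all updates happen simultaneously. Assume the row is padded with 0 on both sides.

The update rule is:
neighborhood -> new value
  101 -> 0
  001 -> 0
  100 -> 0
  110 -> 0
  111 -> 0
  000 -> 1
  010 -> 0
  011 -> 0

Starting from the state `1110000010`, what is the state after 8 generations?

generation 1: 0000111000
generation 2: 1110000011
generation 3: 0000111000  (repeats generation 1; period 2)
generation 8: 1110000011

1110000011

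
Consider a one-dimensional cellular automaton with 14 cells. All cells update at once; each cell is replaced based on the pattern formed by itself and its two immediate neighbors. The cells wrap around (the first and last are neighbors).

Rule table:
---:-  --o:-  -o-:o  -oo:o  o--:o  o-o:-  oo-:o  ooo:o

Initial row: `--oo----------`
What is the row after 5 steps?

--ooooooo-----

--ooo---------
--oooo--------
--ooooo-------
--oooooo------
--ooooooo-----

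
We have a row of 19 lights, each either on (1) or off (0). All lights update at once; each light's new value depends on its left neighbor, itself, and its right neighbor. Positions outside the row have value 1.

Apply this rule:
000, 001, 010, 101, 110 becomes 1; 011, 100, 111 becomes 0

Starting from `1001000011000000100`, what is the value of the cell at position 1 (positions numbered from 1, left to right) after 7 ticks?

tick 1: 1011011101011111101
tick 2: 1101100111100000110
tick 3: 0110101000101111011
tick 4: 1011111011110001100
tick 5: 1100001100010110101
tick 6: 0101110101111011110
tick 7: 1110011110001100011
position 1 holds 1

1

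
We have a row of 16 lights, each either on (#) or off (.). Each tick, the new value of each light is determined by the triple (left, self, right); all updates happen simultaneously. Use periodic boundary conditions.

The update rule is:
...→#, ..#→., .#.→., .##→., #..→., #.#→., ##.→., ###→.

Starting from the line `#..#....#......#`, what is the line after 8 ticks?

####....#......#

.....##...####..
####....#......#
.....##...####..  (repeats tick 1; period 2)
tick 8: ####....#......#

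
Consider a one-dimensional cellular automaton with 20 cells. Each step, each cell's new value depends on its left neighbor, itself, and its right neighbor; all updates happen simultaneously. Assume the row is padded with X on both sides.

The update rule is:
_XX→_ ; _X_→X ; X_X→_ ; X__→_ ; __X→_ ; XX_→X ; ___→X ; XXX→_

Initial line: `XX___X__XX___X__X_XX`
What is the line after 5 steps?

_X_X_X_X_X_X_X__X_X_

step 1: _X_X_X___X_X_X__X___
step 2: _X_X_X_X_X_X_X__X_X_
step 3: _X_X_X_X_X_X_X__X_X_  (fixed point — unchanged through step 5)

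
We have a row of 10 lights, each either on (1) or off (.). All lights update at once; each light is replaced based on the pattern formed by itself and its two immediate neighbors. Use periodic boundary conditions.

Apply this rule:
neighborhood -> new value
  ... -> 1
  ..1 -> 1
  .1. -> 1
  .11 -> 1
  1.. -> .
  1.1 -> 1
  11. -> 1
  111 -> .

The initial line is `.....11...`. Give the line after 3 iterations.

1111111.11
......111.
1111111.1.

1111111.1.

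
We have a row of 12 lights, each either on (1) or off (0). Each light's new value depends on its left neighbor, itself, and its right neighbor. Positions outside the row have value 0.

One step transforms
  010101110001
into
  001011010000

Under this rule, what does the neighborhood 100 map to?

0

At position 8 the neighborhood is 100; the next row has 0 there.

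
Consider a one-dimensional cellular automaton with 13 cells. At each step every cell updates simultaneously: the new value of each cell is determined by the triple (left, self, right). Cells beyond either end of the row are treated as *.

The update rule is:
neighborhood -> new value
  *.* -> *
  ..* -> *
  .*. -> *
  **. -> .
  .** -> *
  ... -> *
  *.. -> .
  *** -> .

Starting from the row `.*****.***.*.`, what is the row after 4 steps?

**....**..***
...****..**..
.***....**..*
**...****..**

**...****..**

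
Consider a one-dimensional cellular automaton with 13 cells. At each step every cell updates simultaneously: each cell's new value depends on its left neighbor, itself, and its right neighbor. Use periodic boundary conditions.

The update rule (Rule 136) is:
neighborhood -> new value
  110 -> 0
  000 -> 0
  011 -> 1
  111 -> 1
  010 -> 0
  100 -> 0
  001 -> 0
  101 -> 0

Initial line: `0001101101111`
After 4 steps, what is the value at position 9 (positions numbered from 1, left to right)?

0

0001001001110
0000000001100
0000000001000
0000000000000
position 9 holds 0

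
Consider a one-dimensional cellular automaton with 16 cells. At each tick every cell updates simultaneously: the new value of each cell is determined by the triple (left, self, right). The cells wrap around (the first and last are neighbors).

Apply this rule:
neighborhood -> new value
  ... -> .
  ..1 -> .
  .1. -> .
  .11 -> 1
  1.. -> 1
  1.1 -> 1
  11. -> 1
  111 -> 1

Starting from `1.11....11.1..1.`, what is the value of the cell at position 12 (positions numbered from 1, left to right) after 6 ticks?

1

.1111...111.1..1
111111..1111.1..
1111111.11111.1.
11111111111111.1
1111111111111111
1111111111111111
position 12 holds 1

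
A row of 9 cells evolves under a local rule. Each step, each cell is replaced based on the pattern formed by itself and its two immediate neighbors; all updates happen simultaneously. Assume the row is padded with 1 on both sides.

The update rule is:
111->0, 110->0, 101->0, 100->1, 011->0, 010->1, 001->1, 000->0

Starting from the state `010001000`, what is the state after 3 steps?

step 1: 011011101
step 2: 000000000
step 3: 100000001

100000001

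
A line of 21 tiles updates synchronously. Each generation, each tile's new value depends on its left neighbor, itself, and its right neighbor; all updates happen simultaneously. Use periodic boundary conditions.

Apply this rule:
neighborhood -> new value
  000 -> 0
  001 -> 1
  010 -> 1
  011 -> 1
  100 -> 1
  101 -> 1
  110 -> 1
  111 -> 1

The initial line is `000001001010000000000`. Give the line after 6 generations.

generation 1: 000011111111000000000
generation 2: 000111111111100000000
generation 3: 001111111111110000000
generation 4: 011111111111111000000
generation 5: 111111111111111100000
generation 6: 111111111111111110001

111111111111111110001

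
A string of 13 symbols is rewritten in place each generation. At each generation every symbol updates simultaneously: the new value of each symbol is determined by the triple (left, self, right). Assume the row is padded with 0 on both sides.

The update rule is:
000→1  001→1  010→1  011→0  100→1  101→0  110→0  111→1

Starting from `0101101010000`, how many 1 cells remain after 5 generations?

1100001011111
0011111001110
1101110110101
0000100000101
1111111111101
count of 1: 12

12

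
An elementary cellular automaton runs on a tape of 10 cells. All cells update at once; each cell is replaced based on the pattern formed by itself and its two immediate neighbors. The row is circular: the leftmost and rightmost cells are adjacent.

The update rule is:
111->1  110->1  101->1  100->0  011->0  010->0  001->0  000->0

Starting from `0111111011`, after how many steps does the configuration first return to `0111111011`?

1011111101
1101111110
0110111111
1011011111
1101101111
1110110111
1111011011
1111101101
1111110110
0111111011

10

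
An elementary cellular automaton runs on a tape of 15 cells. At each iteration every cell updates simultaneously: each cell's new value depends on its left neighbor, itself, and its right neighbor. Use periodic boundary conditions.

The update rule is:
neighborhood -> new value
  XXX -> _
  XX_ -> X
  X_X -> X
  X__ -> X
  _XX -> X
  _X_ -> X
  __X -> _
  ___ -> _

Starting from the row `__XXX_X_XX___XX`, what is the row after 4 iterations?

X_X_XXXXXXX__XX
XXXXX_____XX_X_
X___XX____XXXXX
XX__XXX___X____

XX__XXX___X____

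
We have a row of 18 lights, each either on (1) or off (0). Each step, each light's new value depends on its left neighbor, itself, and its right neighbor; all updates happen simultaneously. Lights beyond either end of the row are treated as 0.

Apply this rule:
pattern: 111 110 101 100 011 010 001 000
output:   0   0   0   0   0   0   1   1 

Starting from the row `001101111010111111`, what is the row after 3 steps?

111000000000000000

110000000000000000
000111111111111111
111000000000000000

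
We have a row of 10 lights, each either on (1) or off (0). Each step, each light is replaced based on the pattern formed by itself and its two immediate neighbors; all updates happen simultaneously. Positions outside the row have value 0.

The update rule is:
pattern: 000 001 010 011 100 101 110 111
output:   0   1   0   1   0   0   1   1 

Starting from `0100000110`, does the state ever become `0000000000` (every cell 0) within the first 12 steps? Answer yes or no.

no

1000001110
0000011110
0000111110
0001111110
0011111110
0111111110
1111111110
1111111110  (fixed point — unchanged through step 12)
step 12 is 1111111110, still not uniform 0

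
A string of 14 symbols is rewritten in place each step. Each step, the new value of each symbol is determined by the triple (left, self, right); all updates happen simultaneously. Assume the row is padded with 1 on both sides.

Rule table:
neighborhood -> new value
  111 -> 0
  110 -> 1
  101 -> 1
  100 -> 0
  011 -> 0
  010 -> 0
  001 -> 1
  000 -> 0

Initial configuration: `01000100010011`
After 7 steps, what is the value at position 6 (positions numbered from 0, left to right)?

10001000100100
10010001001001
10100010010010
11000100100101
01001001001010
10010010010101
10100100101010
position 6 holds 0

0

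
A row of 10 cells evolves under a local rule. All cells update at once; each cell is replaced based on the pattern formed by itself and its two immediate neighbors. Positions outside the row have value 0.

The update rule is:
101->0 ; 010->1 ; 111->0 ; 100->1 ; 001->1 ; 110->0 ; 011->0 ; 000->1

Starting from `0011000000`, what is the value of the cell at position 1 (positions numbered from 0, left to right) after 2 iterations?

iteration 1: 1100111111
iteration 2: 0011000000
position 1 holds 0

0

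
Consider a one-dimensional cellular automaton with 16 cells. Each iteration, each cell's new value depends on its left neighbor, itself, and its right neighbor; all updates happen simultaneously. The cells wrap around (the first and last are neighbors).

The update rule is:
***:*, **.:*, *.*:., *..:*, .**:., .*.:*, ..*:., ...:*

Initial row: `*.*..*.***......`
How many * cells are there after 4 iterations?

*.**.*..*******.
*..*.**..******.
**.*..**..*****.
.*.**..**..****.
count of *: 9

9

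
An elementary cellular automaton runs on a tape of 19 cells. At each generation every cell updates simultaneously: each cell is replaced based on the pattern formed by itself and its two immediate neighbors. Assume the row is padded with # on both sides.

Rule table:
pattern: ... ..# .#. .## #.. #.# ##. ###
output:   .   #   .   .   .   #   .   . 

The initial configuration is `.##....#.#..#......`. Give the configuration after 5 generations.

..#.#..#......#.#.#

#.....#.#..#......#
.....#.#..#......#.
....#.#..#......#.#
...#.#..#......#.#.
..#.#..#......#.#.#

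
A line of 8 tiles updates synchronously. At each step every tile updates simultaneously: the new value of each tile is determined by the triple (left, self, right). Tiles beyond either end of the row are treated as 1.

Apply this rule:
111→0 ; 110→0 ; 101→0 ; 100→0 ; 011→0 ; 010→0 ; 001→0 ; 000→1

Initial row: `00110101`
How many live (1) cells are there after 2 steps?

step 1: 00000000
step 2: 01111110
count of 1: 6

6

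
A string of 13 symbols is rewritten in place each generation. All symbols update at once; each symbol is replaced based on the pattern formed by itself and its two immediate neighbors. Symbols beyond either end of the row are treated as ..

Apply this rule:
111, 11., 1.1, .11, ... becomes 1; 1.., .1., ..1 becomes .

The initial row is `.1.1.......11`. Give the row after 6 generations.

..1..11111.11
1....11111111
..11.11111111
1.11111111111
.111111111111
.111111111111

.111111111111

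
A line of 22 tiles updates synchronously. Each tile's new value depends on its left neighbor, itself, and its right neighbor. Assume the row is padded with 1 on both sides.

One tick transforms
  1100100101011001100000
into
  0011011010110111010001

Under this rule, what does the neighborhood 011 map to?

At position 11 the neighborhood is 011; the next row has 1 there.

1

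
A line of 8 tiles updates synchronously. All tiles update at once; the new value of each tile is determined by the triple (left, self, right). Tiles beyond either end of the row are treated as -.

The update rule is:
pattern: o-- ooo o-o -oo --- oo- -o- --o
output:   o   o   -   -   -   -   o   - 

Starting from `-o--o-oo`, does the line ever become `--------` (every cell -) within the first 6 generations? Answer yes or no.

-oo-o---
----oo--
------o-
------oo
--------
all cells are - at generation 5

yes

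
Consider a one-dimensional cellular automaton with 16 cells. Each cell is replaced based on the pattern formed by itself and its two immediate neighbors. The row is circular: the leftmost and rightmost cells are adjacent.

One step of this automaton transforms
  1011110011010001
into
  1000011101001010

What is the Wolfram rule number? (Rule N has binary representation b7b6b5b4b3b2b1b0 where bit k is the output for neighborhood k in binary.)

82

position 3: 111 → 0  (bit 7 = 0)
position 0: 110 → 1  (bit 6 = 1)
position 1: 101 → 0  (bit 5 = 0)
position 6: 100 → 1  (bit 4 = 1)
position 2: 011 → 0  (bit 3 = 0)
position 11: 010 → 0  (bit 2 = 0)
position 7: 001 → 1  (bit 1 = 1)
position 13: 000 → 0  (bit 0 = 0)
bits b7..b0 = 01010010 = 82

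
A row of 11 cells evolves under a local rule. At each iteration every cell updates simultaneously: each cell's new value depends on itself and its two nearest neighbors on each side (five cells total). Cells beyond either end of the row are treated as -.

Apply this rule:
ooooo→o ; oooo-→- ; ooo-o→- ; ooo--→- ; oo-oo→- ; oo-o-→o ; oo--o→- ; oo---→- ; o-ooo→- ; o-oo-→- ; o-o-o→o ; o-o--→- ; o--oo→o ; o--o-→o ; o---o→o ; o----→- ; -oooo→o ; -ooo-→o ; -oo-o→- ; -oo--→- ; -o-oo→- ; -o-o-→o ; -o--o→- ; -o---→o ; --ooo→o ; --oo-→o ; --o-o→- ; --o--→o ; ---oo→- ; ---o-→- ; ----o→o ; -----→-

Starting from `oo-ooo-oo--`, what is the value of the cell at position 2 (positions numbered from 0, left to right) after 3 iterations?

-

o---o------
ooo-oo-----
oo---------
position 2 holds -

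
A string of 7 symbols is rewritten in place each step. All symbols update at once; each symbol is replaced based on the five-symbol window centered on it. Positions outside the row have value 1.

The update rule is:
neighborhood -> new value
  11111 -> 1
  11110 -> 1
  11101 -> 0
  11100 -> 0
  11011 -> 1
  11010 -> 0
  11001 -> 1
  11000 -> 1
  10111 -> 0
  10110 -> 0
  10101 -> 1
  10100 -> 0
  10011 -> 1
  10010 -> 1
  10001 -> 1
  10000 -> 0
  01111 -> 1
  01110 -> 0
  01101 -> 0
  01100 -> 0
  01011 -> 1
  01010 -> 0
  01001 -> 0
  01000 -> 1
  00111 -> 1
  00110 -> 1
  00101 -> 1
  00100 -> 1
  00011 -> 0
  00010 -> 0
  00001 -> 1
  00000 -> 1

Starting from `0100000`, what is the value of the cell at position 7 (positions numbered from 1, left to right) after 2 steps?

1

0010110
1111001
position 7 holds 1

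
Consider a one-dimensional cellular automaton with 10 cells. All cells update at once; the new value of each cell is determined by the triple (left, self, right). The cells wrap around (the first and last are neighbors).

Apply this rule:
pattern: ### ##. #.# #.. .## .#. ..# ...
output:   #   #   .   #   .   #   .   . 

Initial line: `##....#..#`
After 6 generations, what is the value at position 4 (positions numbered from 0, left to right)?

.

###...##..
.###...##.
..###...##
#..###...#
##..###...
.##..###..
position 4 holds .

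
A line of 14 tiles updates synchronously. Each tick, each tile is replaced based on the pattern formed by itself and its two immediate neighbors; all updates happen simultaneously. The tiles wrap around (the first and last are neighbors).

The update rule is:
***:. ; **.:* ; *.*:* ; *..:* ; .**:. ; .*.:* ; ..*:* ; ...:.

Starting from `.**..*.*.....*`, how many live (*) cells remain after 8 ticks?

*.*******...**
**......**.*..
.**....*.*****
*.**..***....*
**.***..**..*.
.**..***.*****
*.***..**....*
**..***.**..*.
count of *: 8

8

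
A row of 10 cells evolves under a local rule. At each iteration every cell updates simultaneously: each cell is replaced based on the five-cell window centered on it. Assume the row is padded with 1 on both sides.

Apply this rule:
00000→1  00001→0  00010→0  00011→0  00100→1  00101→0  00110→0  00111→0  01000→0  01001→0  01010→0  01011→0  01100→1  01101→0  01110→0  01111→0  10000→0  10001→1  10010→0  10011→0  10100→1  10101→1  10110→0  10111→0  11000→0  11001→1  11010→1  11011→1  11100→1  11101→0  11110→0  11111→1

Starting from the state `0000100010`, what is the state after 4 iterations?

iteration 1: 0000101000
iteration 2: 0000001010
iteration 3: 0011000010
iteration 4: 1001000000

1001000000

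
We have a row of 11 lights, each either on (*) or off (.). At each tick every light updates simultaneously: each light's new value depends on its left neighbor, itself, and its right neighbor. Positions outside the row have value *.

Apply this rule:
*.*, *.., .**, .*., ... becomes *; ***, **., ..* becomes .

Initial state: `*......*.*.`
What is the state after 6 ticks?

.*****.****
**....**...
..***.*.**.
*.*..****.*
.***.*...**
**..****.*.

**..****.*.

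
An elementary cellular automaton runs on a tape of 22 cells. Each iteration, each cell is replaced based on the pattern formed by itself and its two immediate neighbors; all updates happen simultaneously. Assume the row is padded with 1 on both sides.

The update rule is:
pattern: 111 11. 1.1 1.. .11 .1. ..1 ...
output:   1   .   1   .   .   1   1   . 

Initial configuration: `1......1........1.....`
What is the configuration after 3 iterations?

....11.......11....111

......11.......11....1
.....1........1.....1.
....11.......11....111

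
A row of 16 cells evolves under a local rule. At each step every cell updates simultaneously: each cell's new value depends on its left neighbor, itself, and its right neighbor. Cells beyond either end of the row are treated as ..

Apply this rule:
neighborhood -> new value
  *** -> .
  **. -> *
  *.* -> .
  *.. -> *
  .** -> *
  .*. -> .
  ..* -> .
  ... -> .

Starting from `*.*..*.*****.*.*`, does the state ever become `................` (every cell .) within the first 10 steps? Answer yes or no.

...*...*...*....
....*...*...*...
.....*...*...*..
......*...*...*.
.......*...*...*
........*...*...
.........*...*..
..........*...*.
...........*...*
............*...
step 10 is ............*..., still not uniform .

no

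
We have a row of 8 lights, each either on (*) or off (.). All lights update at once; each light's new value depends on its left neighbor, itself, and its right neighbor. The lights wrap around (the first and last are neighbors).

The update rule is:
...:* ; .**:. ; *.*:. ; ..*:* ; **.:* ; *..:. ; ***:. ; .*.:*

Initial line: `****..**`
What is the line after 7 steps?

...*.*..

...*.*..
****.*.*
...*.*..  (repeats step 1; period 2)
step 7: ...*.*..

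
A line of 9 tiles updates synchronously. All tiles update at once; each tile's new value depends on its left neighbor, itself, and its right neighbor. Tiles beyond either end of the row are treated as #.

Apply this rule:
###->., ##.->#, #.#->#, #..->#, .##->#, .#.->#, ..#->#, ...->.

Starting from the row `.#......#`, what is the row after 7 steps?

###....##
..##..##.
#########
.........
#.......#
##.....##
.##...##.

.##...##.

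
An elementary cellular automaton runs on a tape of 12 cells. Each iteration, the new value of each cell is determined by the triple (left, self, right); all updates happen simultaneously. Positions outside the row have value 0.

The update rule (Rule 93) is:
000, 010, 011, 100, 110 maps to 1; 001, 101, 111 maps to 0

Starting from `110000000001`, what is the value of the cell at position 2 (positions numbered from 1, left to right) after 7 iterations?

111111111101
100000000101
111111110101
100000010101
111111010101
100001010101
111101010101
position 2 holds 1

1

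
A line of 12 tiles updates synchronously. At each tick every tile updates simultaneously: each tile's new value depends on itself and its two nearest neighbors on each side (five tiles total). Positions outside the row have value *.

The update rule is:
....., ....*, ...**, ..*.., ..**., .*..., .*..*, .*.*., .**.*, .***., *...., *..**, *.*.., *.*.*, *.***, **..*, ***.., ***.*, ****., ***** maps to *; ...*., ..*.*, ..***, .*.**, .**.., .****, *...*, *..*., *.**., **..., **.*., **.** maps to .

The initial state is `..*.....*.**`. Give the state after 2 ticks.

*.*.***.....

tick 1: *.*****...*.
tick 2: *.*.***.....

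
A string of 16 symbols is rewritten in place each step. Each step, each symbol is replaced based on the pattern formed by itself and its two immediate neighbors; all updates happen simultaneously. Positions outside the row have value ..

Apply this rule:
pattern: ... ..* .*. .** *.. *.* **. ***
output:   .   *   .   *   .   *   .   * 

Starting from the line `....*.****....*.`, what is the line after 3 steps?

...*.****....*..
..*.****....*...
.*.****....*....

.*.****....*....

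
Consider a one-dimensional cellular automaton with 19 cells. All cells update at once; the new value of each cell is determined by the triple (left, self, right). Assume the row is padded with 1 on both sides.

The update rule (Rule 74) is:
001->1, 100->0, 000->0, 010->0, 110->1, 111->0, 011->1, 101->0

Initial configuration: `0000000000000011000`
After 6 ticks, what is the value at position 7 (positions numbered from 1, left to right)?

0000000000000111001
0000000000001101011
0000000000011100010
0000000000110100100
0000000001110001001
0000000011010010011
position 7 holds 0

0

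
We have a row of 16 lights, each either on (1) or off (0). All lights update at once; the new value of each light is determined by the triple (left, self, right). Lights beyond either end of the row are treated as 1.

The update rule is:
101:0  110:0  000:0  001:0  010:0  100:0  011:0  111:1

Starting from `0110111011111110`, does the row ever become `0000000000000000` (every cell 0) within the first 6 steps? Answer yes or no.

step 1: 0000010001111100
step 2: 0000000000111000
step 3: 0000000000010000
step 4: 0000000000000000
all cells are 0 at step 4

yes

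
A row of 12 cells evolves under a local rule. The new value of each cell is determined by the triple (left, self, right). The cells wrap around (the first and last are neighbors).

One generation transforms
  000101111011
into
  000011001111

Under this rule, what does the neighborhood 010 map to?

At position 3 the neighborhood is 010; the next row has 0 there.

0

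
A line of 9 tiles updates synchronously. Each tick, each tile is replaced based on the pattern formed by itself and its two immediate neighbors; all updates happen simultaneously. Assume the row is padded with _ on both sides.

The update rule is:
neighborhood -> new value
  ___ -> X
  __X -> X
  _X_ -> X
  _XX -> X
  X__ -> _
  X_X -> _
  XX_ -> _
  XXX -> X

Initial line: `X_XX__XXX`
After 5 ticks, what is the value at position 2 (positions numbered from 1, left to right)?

_

tick 1: X_X__XXX_
tick 2: X_X_XXX__
tick 3: X_X_XX__X
tick 4: X_X_X__XX
tick 5: X_X_X_XX_
position 2 holds _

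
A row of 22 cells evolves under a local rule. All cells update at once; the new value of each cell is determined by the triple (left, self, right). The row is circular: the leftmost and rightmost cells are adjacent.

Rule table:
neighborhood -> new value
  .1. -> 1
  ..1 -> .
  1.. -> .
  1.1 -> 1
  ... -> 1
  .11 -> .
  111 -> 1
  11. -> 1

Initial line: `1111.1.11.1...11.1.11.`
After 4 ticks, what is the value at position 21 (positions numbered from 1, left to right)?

1

.111111.111.1..1111.11
1.111111.1111...1111.1
11.111111.111.1..1111.
.11.111111.1111...1111
position 21 holds 1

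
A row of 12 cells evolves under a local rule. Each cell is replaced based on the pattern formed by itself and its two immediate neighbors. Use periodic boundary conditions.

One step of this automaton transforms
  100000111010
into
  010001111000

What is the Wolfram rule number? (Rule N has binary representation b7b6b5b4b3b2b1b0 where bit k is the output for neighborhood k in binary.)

218

position 7: 111 → 1  (bit 7 = 1)
position 8: 110 → 1  (bit 6 = 1)
position 9: 101 → 0  (bit 5 = 0)
position 1: 100 → 1  (bit 4 = 1)
position 6: 011 → 1  (bit 3 = 1)
position 0: 010 → 0  (bit 2 = 0)
position 5: 001 → 1  (bit 1 = 1)
position 2: 000 → 0  (bit 0 = 0)
bits b7..b0 = 11011010 = 218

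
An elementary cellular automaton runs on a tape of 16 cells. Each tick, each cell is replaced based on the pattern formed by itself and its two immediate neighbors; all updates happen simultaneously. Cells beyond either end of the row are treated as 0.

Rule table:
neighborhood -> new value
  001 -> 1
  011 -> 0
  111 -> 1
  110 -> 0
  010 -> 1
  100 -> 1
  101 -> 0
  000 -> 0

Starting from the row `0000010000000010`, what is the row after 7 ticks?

1110111101110100

tick 1: 0000111000000111
tick 2: 0001010100001010
tick 3: 0011010110011011
tick 4: 0100010001100000
tick 5: 1110111010010000
tick 6: 0100010011111000
tick 7: 1110111101110100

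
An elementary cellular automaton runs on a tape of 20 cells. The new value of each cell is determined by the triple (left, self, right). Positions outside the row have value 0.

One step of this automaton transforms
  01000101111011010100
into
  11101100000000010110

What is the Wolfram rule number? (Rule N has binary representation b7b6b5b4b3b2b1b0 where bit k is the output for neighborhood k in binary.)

position 8: 111 → 0  (bit 7 = 0)
position 10: 110 → 0  (bit 6 = 0)
position 6: 101 → 0  (bit 5 = 0)
position 2: 100 → 1  (bit 4 = 1)
position 7: 011 → 0  (bit 3 = 0)
position 1: 010 → 1  (bit 2 = 1)
position 0: 001 → 1  (bit 1 = 1)
position 3: 000 → 0  (bit 0 = 0)
bits b7..b0 = 00010110 = 22

22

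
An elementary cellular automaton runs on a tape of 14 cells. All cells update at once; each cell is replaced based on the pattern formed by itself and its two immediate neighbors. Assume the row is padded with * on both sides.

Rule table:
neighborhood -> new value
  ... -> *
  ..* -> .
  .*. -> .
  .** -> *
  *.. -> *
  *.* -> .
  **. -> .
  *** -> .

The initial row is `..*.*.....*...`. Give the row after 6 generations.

...****..*.*..

*....****..**.
.***.*...*.*..
.*....**....*.
..***.*.***...
*.*.....*..**.
...****..*.*..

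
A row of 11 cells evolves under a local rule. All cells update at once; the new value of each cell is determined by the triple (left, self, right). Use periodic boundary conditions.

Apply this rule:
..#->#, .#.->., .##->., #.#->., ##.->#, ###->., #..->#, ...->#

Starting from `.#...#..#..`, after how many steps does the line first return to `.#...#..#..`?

#.###.##.##
#...#..#...
.###.##.###
...#..#...#
###.##.###.
..#..#...#.
##.##.###.#
.#..#...#..
#.##.###.##
#..#...#...
.##.###.###
..#...#...#
##.###.###.
.#...#...#.
#.###.###.#
#...#...#..
.###.###.##
...#...#..#
###.###.##.
..#...#..#.
##.###.##.#
.#...#..#..

22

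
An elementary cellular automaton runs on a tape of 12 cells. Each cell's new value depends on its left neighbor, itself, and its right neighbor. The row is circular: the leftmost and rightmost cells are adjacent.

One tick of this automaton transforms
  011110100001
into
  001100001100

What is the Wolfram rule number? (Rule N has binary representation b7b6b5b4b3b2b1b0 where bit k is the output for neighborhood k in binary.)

129

position 2: 111 → 1  (bit 7 = 1)
position 4: 110 → 0  (bit 6 = 0)
position 0: 101 → 0  (bit 5 = 0)
position 7: 100 → 0  (bit 4 = 0)
position 1: 011 → 0  (bit 3 = 0)
position 6: 010 → 0  (bit 2 = 0)
position 10: 001 → 0  (bit 1 = 0)
position 8: 000 → 1  (bit 0 = 1)
bits b7..b0 = 10000001 = 129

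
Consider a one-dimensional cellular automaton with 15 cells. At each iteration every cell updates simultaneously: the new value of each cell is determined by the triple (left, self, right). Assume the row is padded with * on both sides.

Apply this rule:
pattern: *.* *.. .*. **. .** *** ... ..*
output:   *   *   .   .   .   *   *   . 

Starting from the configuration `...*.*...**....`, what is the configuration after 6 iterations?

iteration 1: **..*.**...***.
iteration 2: *.*..*..**..*.*
iteration 3: .*.*..*...*..*.
iteration 4: *.*.*..**..*..*
iteration 5: .*.*.*...*..*..
iteration 6: *.*.*.**..*..*.

*.*.*.**..*..*.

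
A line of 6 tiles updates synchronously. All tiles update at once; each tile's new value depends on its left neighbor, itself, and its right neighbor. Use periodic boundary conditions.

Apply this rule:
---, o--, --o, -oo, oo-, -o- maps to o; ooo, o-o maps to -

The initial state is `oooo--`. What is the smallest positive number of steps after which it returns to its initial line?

2

step 1: o--ooo
step 2: oooo--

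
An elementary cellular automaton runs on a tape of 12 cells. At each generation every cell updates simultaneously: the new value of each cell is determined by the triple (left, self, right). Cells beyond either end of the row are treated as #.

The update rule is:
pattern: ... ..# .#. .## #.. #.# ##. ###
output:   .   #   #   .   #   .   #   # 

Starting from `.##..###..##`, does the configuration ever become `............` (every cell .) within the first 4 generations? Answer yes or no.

no

..###.####.#
##.##..###..
##..###.####
####.##..###
generation 4 is ####.##..###, still not uniform .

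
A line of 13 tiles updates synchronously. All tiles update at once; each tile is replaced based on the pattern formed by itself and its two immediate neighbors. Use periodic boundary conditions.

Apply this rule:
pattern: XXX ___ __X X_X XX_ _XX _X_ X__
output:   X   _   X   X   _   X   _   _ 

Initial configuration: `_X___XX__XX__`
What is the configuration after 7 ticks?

tick 1: X___XX__XX___
tick 2: ___XX__XX___X
tick 3: __XX__XX___X_
tick 4: _XX__XX___X__
tick 5: XX__XX___X___
tick 6: X__XX___X___X
tick 7: __XX___X___XX

__XX___X___XX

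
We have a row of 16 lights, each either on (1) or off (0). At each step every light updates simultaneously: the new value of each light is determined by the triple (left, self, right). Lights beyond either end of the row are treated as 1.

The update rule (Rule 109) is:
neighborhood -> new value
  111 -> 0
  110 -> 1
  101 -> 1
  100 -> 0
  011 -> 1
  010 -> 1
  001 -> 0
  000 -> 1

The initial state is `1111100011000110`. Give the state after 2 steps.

0110111111111100

0000101011010111
0110111111111100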